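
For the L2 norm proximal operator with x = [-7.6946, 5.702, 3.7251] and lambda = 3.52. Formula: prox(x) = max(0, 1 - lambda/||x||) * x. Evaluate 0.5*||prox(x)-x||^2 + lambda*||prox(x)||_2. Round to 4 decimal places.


Step 1: Compute ||x||.
||x|| = 10.276
Step 2: Compute scaling factor.
scale = max(0, 1 - 3.52/10.276) = 0.6575
Step 3: prox(x) = [-5.0588, 3.7488, 2.4491]
||prox(x)|| = 6.756
Step 4: Proximal objective.
0.5*||prox-x||^2 = 6.1952
lambda*||prox|| = 23.7811
Total = 29.9763


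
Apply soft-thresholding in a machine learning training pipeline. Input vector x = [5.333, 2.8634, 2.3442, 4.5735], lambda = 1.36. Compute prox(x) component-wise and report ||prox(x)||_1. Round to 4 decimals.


Soft-thresholding with lambda = 1.36:
prox(5.333) = sign(5.333)*max(|5.333| - 1.36, 0) = 3.973
prox(2.8634) = sign(2.8634)*max(|2.8634| - 1.36, 0) = 1.5034
prox(2.3442) = sign(2.3442)*max(|2.3442| - 1.36, 0) = 0.9842
prox(4.5735) = sign(4.5735)*max(|4.5735| - 1.36, 0) = 3.2135
prox(x) = [3.973, 1.5034, 0.9842, 3.2135]
||prox(x)||_1 = 3.973 + 1.5034 + 0.9842 + 3.2135 = 9.6741


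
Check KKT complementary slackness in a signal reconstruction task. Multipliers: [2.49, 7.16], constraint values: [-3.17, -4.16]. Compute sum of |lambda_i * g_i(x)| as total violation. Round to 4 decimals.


KKT complementary slackness check:
lambda_1 * g_1 = 2.49 * -3.17 = -7.8933
lambda_2 * g_2 = 7.16 * -4.16 = -29.7856
Total violation = 7.8933 + 29.7856 = 37.6789


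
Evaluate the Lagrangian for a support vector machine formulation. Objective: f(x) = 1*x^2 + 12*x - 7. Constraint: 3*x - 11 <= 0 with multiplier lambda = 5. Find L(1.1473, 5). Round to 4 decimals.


Step 1: Evaluate f(x).
f(1.1473) = 1*1.1473^2 + 12*1.1473 - 7 = 8.0839
Step 2: Evaluate g(x).
g(1.1473) = 3*1.1473 - 11 = -7.5581
Step 3: Compute Lagrangian.
L = 8.0839 + 5*-7.5581 = -29.7066


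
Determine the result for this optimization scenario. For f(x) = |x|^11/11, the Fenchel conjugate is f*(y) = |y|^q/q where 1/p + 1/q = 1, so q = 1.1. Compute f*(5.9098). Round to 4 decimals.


The conjugate exponent q satisfies 1/p + 1/q = 1.
p = 11, so q = 11/(11 - 1) = 1.1
|y|^q = 5.9098^1.1 = 7.0588
f*(5.9098) = 7.0588 / 1.1 = 6.4171


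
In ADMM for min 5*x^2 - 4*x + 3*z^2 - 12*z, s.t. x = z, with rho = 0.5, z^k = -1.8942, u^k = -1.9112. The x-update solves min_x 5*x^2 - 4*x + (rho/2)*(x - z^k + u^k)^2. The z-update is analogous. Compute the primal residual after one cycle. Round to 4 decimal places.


ADMM iteration with rho = 0.5, z^k = -1.8942, u^k = -1.9112
Step 1: x-update.
Minimize 5*x^2 - 4*x + (0.5/2)*(x + 1.8942 - 1.9112)^2
FOC: (2*5 + 0.5)*x = 4 + 0.5*(-1.8942 + 1.9112)
x^{k+1} = 0.3818
Step 2: z-update.
Minimize 3*z^2 - 12*z + (0.5/2)*(0.3818 - z - 1.9112)^2
FOC: (2*3 + 0.5)*z = 12 + 0.5*(0.3818 - 1.9112)
z^{k+1} = 1.7285
Step 3: u-update.
u^{k+1} = -1.9112 + 0.3818 - 1.7285 = -3.2579
Step 4: Primal residual = |0.3818 - 1.7285| = 1.3467


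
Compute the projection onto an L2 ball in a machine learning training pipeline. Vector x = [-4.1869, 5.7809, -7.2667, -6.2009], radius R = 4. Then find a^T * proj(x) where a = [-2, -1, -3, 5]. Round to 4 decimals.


Step 1: Compute ||x|| (intermediates to 6 decimals).
||x|| = sqrt((-4.1869)^2 + 5.7809^2 + (-7.2667)^2 + (-6.2009)^2) = 11.924975
Step 2: Project.
Since ||x|| > R, scale = R/||x|| = 4/11.924975 = 0.33543, proj(x) = scale * x
proj(x) = [-1.404412, 1.939087, -2.437469, -2.079968]
Step 3: Dot product.
a^T * proj(x) = -2*(-1.404412) - 1*1.939087 - 3*(-2.437469) + 5*(-2.079968) = -2.2177


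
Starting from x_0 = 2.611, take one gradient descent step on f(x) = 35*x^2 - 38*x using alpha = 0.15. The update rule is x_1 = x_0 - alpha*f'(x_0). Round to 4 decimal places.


We compute the gradient at x_0 and apply the update.
f'(x) = 70*x - 38
f'(2.611) = 70*2.611 - 38 = 144.77
x_1 = 2.611 - 0.15*144.77 = -19.1045


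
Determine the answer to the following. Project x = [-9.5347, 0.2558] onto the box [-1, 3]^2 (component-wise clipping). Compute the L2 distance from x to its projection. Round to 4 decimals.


Project each component onto [-1, 3].
clip(-9.5347) = -1.0, clip(0.2558) = 0.2558
Projection = [-1.0, 0.2558]
Squared diffs: [72.8411, 0.0]
Distance = sqrt(72.8411) = 8.5347


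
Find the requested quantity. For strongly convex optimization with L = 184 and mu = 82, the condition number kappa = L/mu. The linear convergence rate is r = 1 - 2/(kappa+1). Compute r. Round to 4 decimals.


Step 1: Compute the condition number.
kappa = L/mu = 184/82 = 2.2439
Step 2: Compute the convergence rate.
r = 1 - 2/(kappa + 1) = 1 - 2*mu/(L + mu) = (L - mu)/(L + mu) = 102/266 = 0.3835


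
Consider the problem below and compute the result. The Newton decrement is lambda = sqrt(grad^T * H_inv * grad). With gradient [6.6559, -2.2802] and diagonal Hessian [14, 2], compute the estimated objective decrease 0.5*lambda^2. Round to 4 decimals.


Step 1: H is diagonal, so H^(-1) * g = [0.4754, -1.1401].
Step 2: g^T H^(-1) g = sum_i g_i^2 / H_ii
  = (6.6559)^2/14 + (-2.2802)^2/2
  = 3.1644 + 2.5997 = 5.764
Step 3: Objective decrease = 0.5 * g^T H^(-1) g = 2.882


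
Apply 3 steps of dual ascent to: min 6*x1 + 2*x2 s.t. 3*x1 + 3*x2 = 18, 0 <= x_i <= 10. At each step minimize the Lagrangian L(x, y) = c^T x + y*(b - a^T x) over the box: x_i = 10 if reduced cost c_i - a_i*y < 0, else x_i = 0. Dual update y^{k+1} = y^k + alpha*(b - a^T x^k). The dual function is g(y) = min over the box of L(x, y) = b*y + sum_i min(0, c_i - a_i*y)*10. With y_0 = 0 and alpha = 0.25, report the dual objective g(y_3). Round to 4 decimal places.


Dual ascent for LP: min 6*x1 + 2*x2, 3*x1 + 3*x2 = 18, 0 <= x_i <= 10
Step 1: y^k = 0.0, reduced costs: (6.0, 2.0)
  x^k = (0.0, 0.0), subgradient = b - a^T x = 18.0
  y^{k+1} = 0.0 + 0.25*18.0 = 4.5
Step 2: y^k = 4.5, reduced costs: (-7.5, -11.5)
  x^k = (10.0, 10.0), subgradient = b - a^T x = -42.0
  y^{k+1} = 4.5 + 0.25*-42.0 = -6.0
Step 3: y^k = -6.0, reduced costs: (24.0, 20.0)
  x^k = (0.0, 0.0), subgradient = b - a^T x = 18.0
  y^{k+1} = -6.0 + 0.25*18.0 = -1.5
Dual objective at y_3 = -1.5: reduced costs (10.5, 6.5), box minimizer x = (0.0, 0.0)
g(y_3) = b*y + (c1 - a1*y)*x1 + (c2 - a2*y)*x2 = 18*(-1.5) + 10.5*0.0 + 6.5*0.0 = -27.0 + 0.0 + 0.0 = -27.0


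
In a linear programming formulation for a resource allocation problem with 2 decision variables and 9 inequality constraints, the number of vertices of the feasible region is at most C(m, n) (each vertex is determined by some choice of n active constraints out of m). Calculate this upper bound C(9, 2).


Each vertex corresponds to some choice of n active constraints out of m, so the number of vertices is at most C(m, n) = m! / (n!(m-n)!).
m = 9, n = 2
Numerator: 9 * 8
Denominator: 2! = 2
C(9, 2) = 36


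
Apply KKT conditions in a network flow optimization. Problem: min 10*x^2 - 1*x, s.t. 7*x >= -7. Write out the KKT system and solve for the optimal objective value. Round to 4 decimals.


Step 1: Try lambda = 0 (constraint inactive).
Stationarity: 2*10*x - 1 = 0
x* = 1/(2*10) = 0.05
Check constraint: 7*0.05 = 0.35 >= -7 -- satisfied.
Step 2: Compute optimal value.
f(x*) = 10*0.05^2 - 1*0.05 = -0.025


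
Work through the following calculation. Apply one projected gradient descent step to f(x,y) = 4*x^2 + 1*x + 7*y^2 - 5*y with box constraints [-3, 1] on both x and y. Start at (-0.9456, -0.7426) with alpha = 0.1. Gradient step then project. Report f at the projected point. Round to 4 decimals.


Step 1: Compute gradient at (-0.9456, -0.7426).
grad_x = 2*4*-0.9456 + 1 = -6.5648
grad_y = 2*7*-0.7426 - 5 = -15.3964
Step 2: Gradient step.
x_raw = -0.9456 - 0.1*-6.5648 = -0.2891
y_raw = -0.7426 - 0.1*-15.3964 = 0.797
Step 3: Project onto [-3, 1].
x_proj = clip(-0.2891) = -0.2891
y_proj = clip(0.797) = 0.797
Step 4: Evaluate f.
f(-0.2891, 0.797) = 0.507


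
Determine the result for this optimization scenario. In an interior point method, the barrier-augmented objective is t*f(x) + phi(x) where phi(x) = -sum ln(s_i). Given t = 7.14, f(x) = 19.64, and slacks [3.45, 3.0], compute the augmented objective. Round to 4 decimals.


Step 1: Compute log-barrier.
ln values: [1.2384, 1.0986]
phi = -(1.2384 + 1.0986) = -2.337
Step 2: Compute augmented objective.
t*f(x) = 7.14*19.64 = 140.2296
Total = 140.2296 - 2.337 = 137.8926


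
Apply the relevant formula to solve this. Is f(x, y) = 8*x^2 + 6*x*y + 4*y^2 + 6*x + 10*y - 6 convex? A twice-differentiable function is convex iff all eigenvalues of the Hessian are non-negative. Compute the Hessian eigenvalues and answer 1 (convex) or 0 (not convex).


The Hessian of f(x,y) = 8*x^2 + 6*x*y + 4*y^2 + 6*x + 10*y - 6 is:
H = [[16, 6], [6, 8]]
Trace = 16 + 8 = 24
Determinant = 16*8 - (6)^2 = 92
Discriminant = (24)^2 - 4*92 = 208.0
Eigenvalues: lambda_1 = 4.7889, lambda_2 = 19.2111
The function is convex.

1


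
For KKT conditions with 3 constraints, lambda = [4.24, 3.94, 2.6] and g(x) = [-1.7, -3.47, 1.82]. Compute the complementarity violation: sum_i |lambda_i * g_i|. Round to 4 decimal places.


KKT complementary slackness check:
lambda_1 * g_1 = 4.24 * -1.7 = -7.208
lambda_2 * g_2 = 3.94 * -3.47 = -13.6718
lambda_3 * g_3 = 2.6 * 1.82 = 4.732
Total violation = 7.208 + 13.6718 + 4.732 = 25.6118


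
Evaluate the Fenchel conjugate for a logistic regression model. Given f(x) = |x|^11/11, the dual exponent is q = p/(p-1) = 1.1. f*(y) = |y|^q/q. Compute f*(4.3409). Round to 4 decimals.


The conjugate exponent q satisfies 1/p + 1/q = 1.
p = 11, so q = 11/(11 - 1) = 1.1
|y|^q = 4.3409^1.1 = 5.0273
f*(4.3409) = 5.0273 / 1.1 = 4.5703


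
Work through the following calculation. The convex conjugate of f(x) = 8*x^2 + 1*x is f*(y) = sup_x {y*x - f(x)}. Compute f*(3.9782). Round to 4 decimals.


f*(y) = sup_x {y*x - a*x^2 - b*x} = sup_x {(y-b)*x - a*x^2}
FOC: (y - b) - 2a*x = 0 => x* = (y - b)/(2a)
x* = (3.9782 - 1)/(2*8) = 0.1861
f*(3.9782) = (y-b)^2/(4a) = (3.9782 - 1)^2/(4*8)
= 8.8697/32 = 0.2772


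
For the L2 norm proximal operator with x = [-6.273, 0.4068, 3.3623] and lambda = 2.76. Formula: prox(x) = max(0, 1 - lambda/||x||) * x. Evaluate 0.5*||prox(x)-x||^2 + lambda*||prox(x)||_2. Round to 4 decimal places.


Step 1: Compute ||x||.
||x|| = 7.1289
Step 2: Compute scaling factor.
scale = max(0, 1 - 2.76/7.1289) = 0.6128
Step 3: prox(x) = [-3.8444, 0.2493, 2.0606]
||prox(x)|| = 4.3689
Step 4: Proximal objective.
0.5*||prox-x||^2 = 3.8088
lambda*||prox|| = 12.0582
Total = 15.8669


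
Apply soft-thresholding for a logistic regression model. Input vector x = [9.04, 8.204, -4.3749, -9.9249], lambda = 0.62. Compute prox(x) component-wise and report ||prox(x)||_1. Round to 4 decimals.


Soft-thresholding with lambda = 0.62:
prox(9.04) = sign(9.04)*max(|9.04| - 0.62, 0) = 8.42
prox(8.204) = sign(8.204)*max(|8.204| - 0.62, 0) = 7.584
prox(-4.3749) = sign(-4.3749)*max(|-4.3749| - 0.62, 0) = -3.7549
prox(-9.9249) = sign(-9.9249)*max(|-9.9249| - 0.62, 0) = -9.3049
prox(x) = [8.42, 7.584, -3.7549, -9.3049]
||prox(x)||_1 = 8.42 + 7.584 + 3.7549 + 9.3049 = 29.0638


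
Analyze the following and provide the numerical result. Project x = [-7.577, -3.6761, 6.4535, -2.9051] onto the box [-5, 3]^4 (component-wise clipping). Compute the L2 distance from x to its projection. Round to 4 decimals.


Project each component onto [-5, 3].
clip(-7.577) = -5.0, clip(-3.6761) = -3.6761, clip(6.4535) = 3.0, clip(-2.9051) = -2.9051
Projection = [-5.0, -3.6761, 3.0, -2.9051]
Squared diffs: [6.6409, 0.0, 11.9267, 0.0]
Distance = sqrt(18.5676) = 4.309


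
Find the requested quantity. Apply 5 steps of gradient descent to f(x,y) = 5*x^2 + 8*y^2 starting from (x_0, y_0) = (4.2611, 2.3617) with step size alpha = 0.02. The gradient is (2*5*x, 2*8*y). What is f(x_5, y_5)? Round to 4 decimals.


Gradient descent on f(x,y) = 5*x^2 + 8*y^2.
Starting point: (4.2611, 2.3617), alpha = 0.02
Step 1: grad_x = 2*5*4.2611 = 42.611, grad_y = 2*8*2.3617 = 37.7872
  x_1 = 4.2611 - 0.02*42.611 = 3.4089
  y_1 = 2.3617 - 0.02*37.7872 = 1.606
Step 2: grad_x = 2*5*3.4089 = 34.0888, grad_y = 2*8*1.606 = 25.6953
  x_2 = 3.4089 - 0.02*34.0888 = 2.7271
  y_2 = 1.606 - 0.02*25.6953 = 1.0921
Step 3: grad_x = 2*5*2.7271 = 27.271, grad_y = 2*8*1.0921 = 17.4728
  x_3 = 2.7271 - 0.02*27.271 = 2.1817
  y_3 = 1.0921 - 0.02*17.4728 = 0.7426
Step 4: grad_x = 2*5*2.1817 = 21.8168, grad_y = 2*8*0.7426 = 11.8815
  x_4 = 2.1817 - 0.02*21.8168 = 1.7453
  y_4 = 0.7426 - 0.02*11.8815 = 0.505
Step 5: grad_x = 2*5*1.7453 = 17.4535, grad_y = 2*8*0.505 = 8.0794
  x_5 = 1.7453 - 0.02*17.4535 = 1.3963
  y_5 = 0.505 - 0.02*8.0794 = 0.3434
f(1.3963, 0.3434) = 5*1.3963^2 + 8*0.3434^2 = 10.6912


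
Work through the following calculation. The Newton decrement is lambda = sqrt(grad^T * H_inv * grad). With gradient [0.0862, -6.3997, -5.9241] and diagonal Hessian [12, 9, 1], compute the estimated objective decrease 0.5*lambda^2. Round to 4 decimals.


Step 1: H is diagonal, so H^(-1) * g = [0.0072, -0.7111, -5.9241].
Step 2: g^T H^(-1) g = sum_i g_i^2 / H_ii
  = (0.0862)^2/12 + (-6.3997)^2/9 + (-5.9241)^2/1
  = 0.0006 + 4.5507 + 35.095 = 39.6463
Step 3: Objective decrease = 0.5 * g^T H^(-1) g = 19.8231


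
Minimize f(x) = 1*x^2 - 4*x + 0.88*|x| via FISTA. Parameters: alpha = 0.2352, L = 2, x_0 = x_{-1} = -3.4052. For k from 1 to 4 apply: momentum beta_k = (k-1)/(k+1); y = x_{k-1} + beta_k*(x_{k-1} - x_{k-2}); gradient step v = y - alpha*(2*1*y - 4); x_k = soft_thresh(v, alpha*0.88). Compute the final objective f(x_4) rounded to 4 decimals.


FISTA on f(x) = 1*x^2 - 4*x + 0.88*|x|
L = 2, alpha = 0.2352
Iteration 1: beta = 0.0, y = -3.4052 + 0.0*(-3.4052 + 3.4052) = -3.4052
  grad(y) = -10.8104, v = y - alpha*grad = -0.8626
  prox(v) = soft_thresh(-0.8626, 0.207) = -0.6556
Iteration 2: beta = 0.3333, y = -0.6556 + 0.3333*(-0.6556 + 3.4052) = 0.2609
  grad(y) = -3.4782, v = y - alpha*grad = 1.079
  prox(v) = soft_thresh(1.079, 0.207) = 0.872
Iteration 3: beta = 0.5, y = 0.872 + 0.5*(0.872 + 0.6556) = 1.6358
  grad(y) = -0.7284, v = y - alpha*grad = 1.8071
  prox(v) = soft_thresh(1.8071, 0.207) = 1.6001
Iteration 4: beta = 0.6, y = 1.6001 + 0.6*(1.6001 - 0.872) = 2.037
  grad(y) = 0.0741, v = y - alpha*grad = 2.0196
  prox(v) = soft_thresh(2.0196, 0.207) = 1.8126
f(x_4) = 1*1.8126^2 - 4*1.8126 + 0.88*|1.8126| = -2.3698


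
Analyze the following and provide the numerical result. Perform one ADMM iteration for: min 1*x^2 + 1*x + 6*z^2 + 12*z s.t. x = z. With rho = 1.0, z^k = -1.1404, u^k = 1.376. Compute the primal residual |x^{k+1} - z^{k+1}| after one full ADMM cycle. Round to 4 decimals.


ADMM iteration with rho = 1.0, z^k = -1.1404, u^k = 1.376
Step 1: x-update.
Minimize 1*x^2 + 1*x + (1.0/2)*(x + 1.1404 + 1.376)^2
FOC: (2*1 + 1.0)*x = -1 + 1.0*(-1.1404 - 1.376)
x^{k+1} = -1.1721
Step 2: z-update.
Minimize 6*z^2 + 12*z + (1.0/2)*(-1.1721 - z + 1.376)^2
FOC: (2*6 + 1.0)*z = -12 + 1.0*(-1.1721 + 1.376)
z^{k+1} = -0.9074
Step 3: u-update.
u^{k+1} = 1.376 - 1.1721 + 0.9074 = 1.1113
Step 4: Primal residual = |-1.1721 + 0.9074| = 0.2647


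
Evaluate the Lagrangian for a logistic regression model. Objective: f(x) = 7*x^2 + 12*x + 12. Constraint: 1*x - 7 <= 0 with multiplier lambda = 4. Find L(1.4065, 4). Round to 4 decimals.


Step 1: Evaluate f(x).
f(1.4065) = 7*1.4065^2 + 12*1.4065 + 12 = 42.7257
Step 2: Evaluate g(x).
g(1.4065) = 1*1.4065 - 7 = -5.5935
Step 3: Compute Lagrangian.
L = 42.7257 + 4*-5.5935 = 20.3517


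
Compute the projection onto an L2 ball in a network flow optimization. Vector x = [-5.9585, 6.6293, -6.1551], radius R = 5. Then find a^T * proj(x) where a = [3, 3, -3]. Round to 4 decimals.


Step 1: Compute ||x|| (intermediates to 6 decimals).
||x|| = sqrt((-5.9585)^2 + 6.6293^2 + (-6.1551)^2) = 10.832202
Step 2: Project.
Since ||x|| > R, scale = R/||x|| = 5/10.832202 = 0.461587, proj(x) = scale * x
proj(x) = [-2.750366, 3.059999, -2.841114]
Step 3: Dot product.
a^T * proj(x) = 3*(-2.750366) + 3*3.059999 - 3*(-2.841114) = 9.4522


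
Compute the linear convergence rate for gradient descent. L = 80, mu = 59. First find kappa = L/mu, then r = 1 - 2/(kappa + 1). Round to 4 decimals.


Step 1: Compute the condition number.
kappa = L/mu = 80/59 = 1.3559
Step 2: Compute the convergence rate.
r = 1 - 2/(kappa + 1) = 1 - 2*mu/(L + mu) = (L - mu)/(L + mu) = 21/139 = 0.1511


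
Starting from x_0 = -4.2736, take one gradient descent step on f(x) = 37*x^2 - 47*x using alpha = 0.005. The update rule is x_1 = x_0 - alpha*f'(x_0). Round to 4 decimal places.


We compute the gradient at x_0 and apply the update.
f'(x) = 74*x - 47
f'(-4.2736) = 74*-4.2736 - 47 = -363.2464
x_1 = -4.2736 - 0.005*-363.2464 = -2.4574


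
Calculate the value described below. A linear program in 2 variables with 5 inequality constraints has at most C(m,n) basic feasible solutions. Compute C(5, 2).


Each vertex corresponds to some choice of n active constraints out of m, so the number of vertices is at most C(m, n) = m! / (n!(m-n)!).
m = 5, n = 2
Numerator: 5 * 4
Denominator: 2! = 2
C(5, 2) = 10


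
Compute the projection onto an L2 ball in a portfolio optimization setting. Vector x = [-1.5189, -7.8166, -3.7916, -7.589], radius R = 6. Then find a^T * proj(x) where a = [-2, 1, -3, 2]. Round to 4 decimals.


Step 1: Compute ||x|| (intermediates to 6 decimals).
||x|| = sqrt((-1.5189)^2 + (-7.8166)^2 + (-3.7916)^2 + (-7.589)^2) = 11.635095
Step 2: Project.
Since ||x|| > R, scale = R/||x|| = 6/11.635095 = 0.515681, proj(x) = scale * x
proj(x) = [-0.783268, -4.030872, -1.955256, -3.913503]
Step 3: Dot product.
a^T * proj(x) = -2*(-0.783268) + 1*(-4.030872) - 3*(-1.955256) + 2*(-3.913503) = -4.4256


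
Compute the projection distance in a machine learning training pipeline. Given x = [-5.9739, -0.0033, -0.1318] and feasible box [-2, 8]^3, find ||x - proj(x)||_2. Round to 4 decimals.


Project each component onto [-2, 8].
clip(-5.9739) = -2.0, clip(-0.0033) = -0.0033, clip(-0.1318) = -0.1318
Projection = [-2.0, -0.0033, -0.1318]
Squared diffs: [15.7919, 0.0, 0.0]
Distance = sqrt(15.7919) = 3.9739


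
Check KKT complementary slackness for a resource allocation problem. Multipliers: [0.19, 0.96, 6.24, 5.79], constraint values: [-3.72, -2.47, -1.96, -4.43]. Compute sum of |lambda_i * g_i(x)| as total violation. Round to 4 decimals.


KKT complementary slackness check:
lambda_1 * g_1 = 0.19 * -3.72 = -0.7068
lambda_2 * g_2 = 0.96 * -2.47 = -2.3712
lambda_3 * g_3 = 6.24 * -1.96 = -12.2304
lambda_4 * g_4 = 5.79 * -4.43 = -25.6497
Total violation = 0.7068 + 2.3712 + 12.2304 + 25.6497 = 40.9581


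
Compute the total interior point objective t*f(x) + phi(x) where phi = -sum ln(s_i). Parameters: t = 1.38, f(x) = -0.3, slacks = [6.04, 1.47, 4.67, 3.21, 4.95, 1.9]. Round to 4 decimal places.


Step 1: Compute log-barrier.
ln values: [1.7984, 0.3853, 1.5412, 1.1663, 1.5994, 0.6419]
phi = -(1.7984 + 0.3853 + 1.5412 + 1.1663 + 1.5994 + 0.6419) = -7.1323
Step 2: Compute augmented objective.
t*f(x) = 1.38*-0.3 = -0.414
Total = -0.414 - 7.1323 = -7.5463


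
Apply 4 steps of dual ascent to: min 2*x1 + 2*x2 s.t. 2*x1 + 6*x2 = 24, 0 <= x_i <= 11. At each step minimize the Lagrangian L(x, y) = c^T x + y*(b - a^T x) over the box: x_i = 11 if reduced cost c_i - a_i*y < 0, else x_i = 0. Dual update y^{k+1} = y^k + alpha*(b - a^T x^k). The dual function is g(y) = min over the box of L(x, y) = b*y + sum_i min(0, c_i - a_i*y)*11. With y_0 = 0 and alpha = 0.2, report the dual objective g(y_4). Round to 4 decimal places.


Dual ascent for LP: min 2*x1 + 2*x2, 2*x1 + 6*x2 = 24, 0 <= x_i <= 11
Step 1: y^k = 0.0, reduced costs: (2.0, 2.0)
  x^k = (0.0, 0.0), subgradient = b - a^T x = 24.0
  y^{k+1} = 0.0 + 0.2*24.0 = 4.8
Step 2: y^k = 4.8, reduced costs: (-7.6, -26.8)
  x^k = (11.0, 11.0), subgradient = b - a^T x = -64.0
  y^{k+1} = 4.8 + 0.2*-64.0 = -8.0
Step 3: y^k = -8.0, reduced costs: (18.0, 50.0)
  x^k = (0.0, 0.0), subgradient = b - a^T x = 24.0
  y^{k+1} = -8.0 + 0.2*24.0 = -3.2
Step 4: y^k = -3.2, reduced costs: (8.4, 21.2)
  x^k = (0.0, 0.0), subgradient = b - a^T x = 24.0
  y^{k+1} = -3.2 + 0.2*24.0 = 1.6
Dual objective at y_4 = 1.6: reduced costs (-1.2, -7.6), box minimizer x = (11.0, 11.0)
g(y_4) = b*y + (c1 - a1*y)*x1 + (c2 - a2*y)*x2 = 24*1.6 + (-1.2)*11.0 + (-7.6)*11.0 = 38.4 - 13.2 - 83.6 = -58.4


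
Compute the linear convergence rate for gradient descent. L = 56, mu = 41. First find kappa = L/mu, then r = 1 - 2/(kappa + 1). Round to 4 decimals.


Step 1: Compute the condition number.
kappa = L/mu = 56/41 = 1.3659
Step 2: Compute the convergence rate.
r = 1 - 2/(kappa + 1) = 1 - 2*mu/(L + mu) = (L - mu)/(L + mu) = 15/97 = 0.1546


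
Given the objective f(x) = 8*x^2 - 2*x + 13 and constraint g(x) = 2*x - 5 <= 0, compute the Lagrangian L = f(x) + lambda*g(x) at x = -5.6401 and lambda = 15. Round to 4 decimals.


Step 1: Evaluate f(x).
f(-5.6401) = 8*(-5.6401)^2 - 2*(-5.6401) + 13 = 278.766
Step 2: Evaluate g(x).
g(-5.6401) = 2*-5.6401 - 5 = -16.2802
Step 3: Compute Lagrangian.
L = 278.766 + 15*-16.2802 = 34.563


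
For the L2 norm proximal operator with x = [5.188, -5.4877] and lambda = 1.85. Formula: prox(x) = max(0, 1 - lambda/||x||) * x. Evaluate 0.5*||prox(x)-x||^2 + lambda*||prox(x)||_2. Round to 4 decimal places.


Step 1: Compute ||x||.
||x|| = 7.5518
Step 2: Compute scaling factor.
scale = max(0, 1 - 1.85/7.5518) = 0.755
Step 3: prox(x) = [3.9171, -4.1434]
||prox(x)|| = 5.7018
Step 4: Proximal objective.
0.5*||prox-x||^2 = 1.7113
lambda*||prox|| = 10.5483
Total = 12.2596


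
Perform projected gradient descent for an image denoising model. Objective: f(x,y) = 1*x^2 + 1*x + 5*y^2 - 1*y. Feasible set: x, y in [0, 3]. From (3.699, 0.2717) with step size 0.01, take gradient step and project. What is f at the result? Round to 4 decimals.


Step 1: Compute gradient at (3.699, 0.2717).
grad_x = 2*1*3.699 + 1 = 8.398
grad_y = 2*5*0.2717 - 1 = 1.717
Step 2: Gradient step.
x_raw = 3.699 - 0.01*8.398 = 3.615
y_raw = 0.2717 - 0.01*1.717 = 0.2545
Step 3: Project onto [0, 3].
x_proj = clip(3.615) = 3.0
y_proj = clip(0.2545) = 0.2545
Step 4: Evaluate f.
f(3.0, 0.2545) = 12.0694


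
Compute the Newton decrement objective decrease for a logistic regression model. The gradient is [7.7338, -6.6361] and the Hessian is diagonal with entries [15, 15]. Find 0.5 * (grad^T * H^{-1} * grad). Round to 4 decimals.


Step 1: H is diagonal, so H^(-1) * g = [0.5156, -0.4424].
Step 2: g^T H^(-1) g = sum_i g_i^2 / H_ii
  = (7.7338)^2/15 + (-6.6361)^2/15
  = 3.9874 + 2.9359 = 6.9233
Step 3: Objective decrease = 0.5 * g^T H^(-1) g = 3.4616


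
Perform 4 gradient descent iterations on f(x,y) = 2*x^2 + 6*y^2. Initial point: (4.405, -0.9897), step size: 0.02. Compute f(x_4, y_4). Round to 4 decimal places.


Gradient descent on f(x,y) = 2*x^2 + 6*y^2.
Starting point: (4.405, -0.9897), alpha = 0.02
Step 1: grad_x = 2*2*4.405 = 17.62, grad_y = 2*6*-0.9897 = -11.8764
  x_1 = 4.405 - 0.02*17.62 = 4.0526
  y_1 = -0.9897 - 0.02*-11.8764 = -0.7522
Step 2: grad_x = 2*2*4.0526 = 16.2104, grad_y = 2*6*-0.7522 = -9.0261
  x_2 = 4.0526 - 0.02*16.2104 = 3.7284
  y_2 = -0.7522 - 0.02*-9.0261 = -0.5717
Step 3: grad_x = 2*2*3.7284 = 14.9136, grad_y = 2*6*-0.5717 = -6.8598
  x_3 = 3.7284 - 0.02*14.9136 = 3.4301
  y_3 = -0.5717 - 0.02*-6.8598 = -0.4345
Step 4: grad_x = 2*2*3.4301 = 13.7205, grad_y = 2*6*-0.4345 = -5.2135
  x_4 = 3.4301 - 0.02*13.7205 = 3.1557
  y_4 = -0.4345 - 0.02*-5.2135 = -0.3302
f(3.1557, -0.3302) = 2*3.1557^2 + 6*(-0.3302)^2 = 20.5712


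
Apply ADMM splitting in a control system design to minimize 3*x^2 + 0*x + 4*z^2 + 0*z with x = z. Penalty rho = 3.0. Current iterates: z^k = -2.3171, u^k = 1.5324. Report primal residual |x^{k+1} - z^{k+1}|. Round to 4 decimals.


ADMM iteration with rho = 3.0, z^k = -2.3171, u^k = 1.5324
Step 1: x-update.
Minimize 3*x^2 + 0*x + (3.0/2)*(x + 2.3171 + 1.5324)^2
FOC: (2*3 + 3.0)*x = 0 + 3.0*(-2.3171 - 1.5324)
x^{k+1} = -1.2832
Step 2: z-update.
Minimize 4*z^2 + 0*z + (3.0/2)*(-1.2832 - z + 1.5324)^2
FOC: (2*4 + 3.0)*z = 0 + 3.0*(-1.2832 + 1.5324)
z^{k+1} = 0.068
Step 3: u-update.
u^{k+1} = 1.5324 - 1.2832 - 0.068 = 0.1813
Step 4: Primal residual = |-1.2832 - 0.068| = 1.3511


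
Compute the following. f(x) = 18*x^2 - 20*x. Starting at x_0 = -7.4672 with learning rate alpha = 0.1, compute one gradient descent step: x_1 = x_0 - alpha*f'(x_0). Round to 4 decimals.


We compute the gradient at x_0 and apply the update.
f'(x) = 36*x - 20
f'(-7.4672) = 36*-7.4672 - 20 = -288.8192
x_1 = -7.4672 - 0.1*-288.8192 = 21.4147


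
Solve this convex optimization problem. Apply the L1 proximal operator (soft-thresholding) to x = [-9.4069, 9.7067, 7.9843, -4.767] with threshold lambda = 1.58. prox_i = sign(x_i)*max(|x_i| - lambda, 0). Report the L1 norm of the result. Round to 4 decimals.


Soft-thresholding with lambda = 1.58:
prox(-9.4069) = sign(-9.4069)*max(|-9.4069| - 1.58, 0) = -7.8269
prox(9.7067) = sign(9.7067)*max(|9.7067| - 1.58, 0) = 8.1267
prox(7.9843) = sign(7.9843)*max(|7.9843| - 1.58, 0) = 6.4043
prox(-4.767) = sign(-4.767)*max(|-4.767| - 1.58, 0) = -3.187
prox(x) = [-7.8269, 8.1267, 6.4043, -3.187]
||prox(x)||_1 = 7.8269 + 8.1267 + 6.4043 + 3.187 = 25.5449


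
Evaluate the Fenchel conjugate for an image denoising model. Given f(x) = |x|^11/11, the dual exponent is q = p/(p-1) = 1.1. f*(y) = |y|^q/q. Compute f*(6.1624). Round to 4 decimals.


The conjugate exponent q satisfies 1/p + 1/q = 1.
p = 11, so q = 11/(11 - 1) = 1.1
|y|^q = 6.1624^1.1 = 7.3914
f*(6.1624) = 7.3914 / 1.1 = 6.7194


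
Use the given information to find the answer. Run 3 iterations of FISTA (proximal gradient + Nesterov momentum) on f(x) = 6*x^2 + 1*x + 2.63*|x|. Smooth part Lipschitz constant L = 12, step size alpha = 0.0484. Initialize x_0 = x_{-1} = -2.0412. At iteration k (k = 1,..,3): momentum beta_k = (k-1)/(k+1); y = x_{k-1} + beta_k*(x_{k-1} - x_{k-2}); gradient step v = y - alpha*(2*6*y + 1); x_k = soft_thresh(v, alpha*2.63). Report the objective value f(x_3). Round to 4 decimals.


FISTA on f(x) = 6*x^2 + 1*x + 2.63*|x|
L = 12, alpha = 0.0484
Iteration 1: beta = 0.0, y = -2.0412 + 0.0*(-2.0412 + 2.0412) = -2.0412
  grad(y) = -23.4944, v = y - alpha*grad = -0.9041
  prox(v) = soft_thresh(-0.9041, 0.1273) = -0.7768
Iteration 2: beta = 0.3333, y = -0.7768 + 0.3333*(-0.7768 + 2.0412) = -0.3553
  grad(y) = -3.2637, v = y - alpha*grad = -0.1973
  prox(v) = soft_thresh(-0.1973, 0.1273) = -0.0701
Iteration 3: beta = 0.5, y = -0.0701 + 0.5*(-0.0701 + 0.7768) = 0.2833
  grad(y) = 4.3997, v = y - alpha*grad = 0.0704
  prox(v) = soft_thresh(0.0704, 0.1273) = 0.0
f(x_3) = 6*0.0^2 + 1*0.0 + 2.63*|0.0| = 0.0


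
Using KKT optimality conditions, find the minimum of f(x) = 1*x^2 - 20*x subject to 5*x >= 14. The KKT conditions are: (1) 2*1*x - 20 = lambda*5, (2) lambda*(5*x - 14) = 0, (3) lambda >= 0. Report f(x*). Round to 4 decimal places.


Step 1: Try lambda = 0 (constraint inactive).
Stationarity: 2*1*x - 20 = 0
x* = 20/(2*1) = 10.0
Check constraint: 5*10.0 = 50.0 >= 14 -- satisfied.
Step 2: Compute optimal value.
f(x*) = 1*10.0^2 - 20*10.0 = -100.0


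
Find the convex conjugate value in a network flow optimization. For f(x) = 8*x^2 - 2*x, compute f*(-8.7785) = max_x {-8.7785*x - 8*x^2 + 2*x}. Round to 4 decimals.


f*(y) = sup_x {y*x - a*x^2 - b*x} = sup_x {(y-b)*x - a*x^2}
FOC: (y - b) - 2a*x = 0 => x* = (y - b)/(2a)
x* = (-8.7785 + 2)/(2*8) = -0.4237
f*(-8.7785) = (y-b)^2/(4a) = (-8.7785 + 2)^2/(4*8)
= 45.9481/32 = 1.4359


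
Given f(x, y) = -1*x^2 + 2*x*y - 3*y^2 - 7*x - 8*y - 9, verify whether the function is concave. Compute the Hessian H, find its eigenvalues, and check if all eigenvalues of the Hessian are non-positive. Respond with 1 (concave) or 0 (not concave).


The Hessian of f(x,y) = -1*x^2 + 2*x*y - 3*y^2 - 7*x - 8*y - 9 is:
H = [[-2, 2], [2, -6]]
Trace = -2 - 6 = -8
Determinant = -2*-6 - (2)^2 = 8
Discriminant = (-8)^2 - 4*8 = 32.0
Eigenvalues: lambda_1 = -6.8284, lambda_2 = -1.1716
The function is concave.

1


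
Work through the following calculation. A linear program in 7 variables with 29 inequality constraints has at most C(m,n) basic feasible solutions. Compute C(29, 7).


Each vertex corresponds to some choice of n active constraints out of m, so the number of vertices is at most C(m, n) = m! / (n!(m-n)!).
m = 29, n = 7
Numerator: 29 * 28 * 27 * 26 * 25 * 24 * 23
Denominator: 7! = 5040
C(29, 7) = 1560780


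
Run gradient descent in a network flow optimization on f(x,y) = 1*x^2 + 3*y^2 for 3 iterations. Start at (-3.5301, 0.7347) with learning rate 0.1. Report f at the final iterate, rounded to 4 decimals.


Gradient descent on f(x,y) = 1*x^2 + 3*y^2.
Starting point: (-3.5301, 0.7347), alpha = 0.1
Step 1: grad_x = 2*1*-3.5301 = -7.0602, grad_y = 2*3*0.7347 = 4.4082
  x_1 = -3.5301 - 0.1*-7.0602 = -2.8241
  y_1 = 0.7347 - 0.1*4.4082 = 0.2939
Step 2: grad_x = 2*1*-2.8241 = -5.6482, grad_y = 2*3*0.2939 = 1.7633
  x_2 = -2.8241 - 0.1*-5.6482 = -2.2593
  y_2 = 0.2939 - 0.1*1.7633 = 0.1176
Step 3: grad_x = 2*1*-2.2593 = -4.5185, grad_y = 2*3*0.1176 = 0.7053
  x_3 = -2.2593 - 0.1*-4.5185 = -1.8074
  y_3 = 0.1176 - 0.1*0.7053 = 0.047
f(-1.8074, 0.047) = 1*(-1.8074)^2 + 3*0.047^2 = 3.2734


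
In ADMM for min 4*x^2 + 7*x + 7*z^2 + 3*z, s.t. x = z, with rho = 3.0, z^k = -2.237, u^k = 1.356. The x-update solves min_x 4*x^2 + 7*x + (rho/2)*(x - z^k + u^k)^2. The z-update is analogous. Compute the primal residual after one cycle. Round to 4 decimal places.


ADMM iteration with rho = 3.0, z^k = -2.237, u^k = 1.356
Step 1: x-update.
Minimize 4*x^2 + 7*x + (3.0/2)*(x + 2.237 + 1.356)^2
FOC: (2*4 + 3.0)*x = -7 + 3.0*(-2.237 - 1.356)
x^{k+1} = -1.6163
Step 2: z-update.
Minimize 7*z^2 + 3*z + (3.0/2)*(-1.6163 - z + 1.356)^2
FOC: (2*7 + 3.0)*z = -3 + 3.0*(-1.6163 + 1.356)
z^{k+1} = -0.2224
Step 3: u-update.
u^{k+1} = 1.356 - 1.6163 + 0.2224 = -0.0379
Step 4: Primal residual = |-1.6163 + 0.2224| = 1.3939


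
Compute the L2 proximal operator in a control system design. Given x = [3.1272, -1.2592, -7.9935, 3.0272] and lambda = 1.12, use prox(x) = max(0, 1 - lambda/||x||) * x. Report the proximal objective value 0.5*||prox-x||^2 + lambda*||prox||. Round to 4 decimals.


Step 1: Compute ||x||.
||x|| = 9.1883
Step 2: Compute scaling factor.
scale = max(0, 1 - 1.12/9.1883) = 0.8781
Step 3: prox(x) = [2.746, -1.1057, -7.0191, 2.6582]
||prox(x)|| = 8.0683
Step 4: Proximal objective.
0.5*||prox-x||^2 = 0.6272
lambda*||prox|| = 9.0365
Total = 9.6637


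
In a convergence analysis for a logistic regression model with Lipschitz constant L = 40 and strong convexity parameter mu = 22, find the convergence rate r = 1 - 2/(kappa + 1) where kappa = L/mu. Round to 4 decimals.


Step 1: Compute the condition number.
kappa = L/mu = 40/22 = 1.8182
Step 2: Compute the convergence rate.
r = 1 - 2/(kappa + 1) = 1 - 2*mu/(L + mu) = (L - mu)/(L + mu) = 18/62 = 0.2903


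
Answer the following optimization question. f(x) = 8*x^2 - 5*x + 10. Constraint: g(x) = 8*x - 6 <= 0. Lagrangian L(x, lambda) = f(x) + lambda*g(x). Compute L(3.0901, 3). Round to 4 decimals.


Step 1: Evaluate f(x).
f(3.0901) = 8*3.0901^2 - 5*3.0901 + 10 = 70.9392
Step 2: Evaluate g(x).
g(3.0901) = 8*3.0901 - 6 = 18.7208
Step 3: Compute Lagrangian.
L = 70.9392 + 3*18.7208 = 127.1016


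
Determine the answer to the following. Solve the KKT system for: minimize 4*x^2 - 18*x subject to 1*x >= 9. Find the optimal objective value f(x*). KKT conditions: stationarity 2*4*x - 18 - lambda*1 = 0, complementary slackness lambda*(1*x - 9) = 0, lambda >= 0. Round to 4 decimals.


Step 1: Try lambda = 0 (constraint inactive).
x_unc = 18/(2*4) = 2.25
Check: 1*2.25 = 2.25 < 9 -- violated!
Step 2: Constraint must be active: 1*x = 9
x* = 9/1 = 9.0
lambda = (2*4*9.0 - 18)/1 = 54.0
Step 3: Compute optimal value.
f(x*) = 4*9.0^2 - 18*9.0 = 162.0


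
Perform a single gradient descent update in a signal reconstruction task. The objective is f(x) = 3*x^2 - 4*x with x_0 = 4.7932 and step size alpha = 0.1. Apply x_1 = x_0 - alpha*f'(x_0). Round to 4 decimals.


We compute the gradient at x_0 and apply the update.
f'(x) = 6*x - 4
f'(4.7932) = 6*4.7932 - 4 = 24.7592
x_1 = 4.7932 - 0.1*24.7592 = 2.3173


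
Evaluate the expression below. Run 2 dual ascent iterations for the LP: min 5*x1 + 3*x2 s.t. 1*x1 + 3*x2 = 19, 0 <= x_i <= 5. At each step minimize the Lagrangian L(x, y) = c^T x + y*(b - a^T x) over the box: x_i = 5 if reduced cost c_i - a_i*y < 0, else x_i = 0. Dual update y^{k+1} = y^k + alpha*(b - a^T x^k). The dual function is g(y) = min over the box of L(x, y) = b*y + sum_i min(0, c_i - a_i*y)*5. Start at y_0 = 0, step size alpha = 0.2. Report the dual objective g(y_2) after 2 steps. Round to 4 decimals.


Dual ascent for LP: min 5*x1 + 3*x2, 1*x1 + 3*x2 = 19, 0 <= x_i <= 5
Step 1: y^k = 0.0, reduced costs: (5.0, 3.0)
  x^k = (0.0, 0.0), subgradient = b - a^T x = 19.0
  y^{k+1} = 0.0 + 0.2*19.0 = 3.8
Step 2: y^k = 3.8, reduced costs: (1.2, -8.4)
  x^k = (0.0, 5.0), subgradient = b - a^T x = 4.0
  y^{k+1} = 3.8 + 0.2*4.0 = 4.6
Dual objective at y_2 = 4.6: reduced costs (0.4, -10.8), box minimizer x = (0.0, 5.0)
g(y_2) = b*y + (c1 - a1*y)*x1 + (c2 - a2*y)*x2 = 19*4.6 + 0.4*0.0 + (-10.8)*5.0 = 87.4 + 0.0 - 54.0 = 33.4


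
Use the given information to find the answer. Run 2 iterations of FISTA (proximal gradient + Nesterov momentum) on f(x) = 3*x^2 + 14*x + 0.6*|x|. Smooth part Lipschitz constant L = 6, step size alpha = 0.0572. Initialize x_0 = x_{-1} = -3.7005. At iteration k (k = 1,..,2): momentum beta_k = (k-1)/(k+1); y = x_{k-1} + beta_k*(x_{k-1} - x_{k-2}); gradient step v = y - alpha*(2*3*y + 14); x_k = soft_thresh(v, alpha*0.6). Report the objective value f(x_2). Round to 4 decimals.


FISTA on f(x) = 3*x^2 + 14*x + 0.6*|x|
L = 6, alpha = 0.0572
Iteration 1: beta = 0.0, y = -3.7005 + 0.0*(-3.7005 + 3.7005) = -3.7005
  grad(y) = -8.203, v = y - alpha*grad = -3.2313
  prox(v) = soft_thresh(-3.2313, 0.0343) = -3.197
Iteration 2: beta = 0.3333, y = -3.197 + 0.3333*(-3.197 + 3.7005) = -3.0291
  grad(y) = -4.1747, v = y - alpha*grad = -2.7903
  prox(v) = soft_thresh(-2.7903, 0.0343) = -2.756
f(x_2) = 3*(-2.756)^2 + 14*(-2.756) + 0.6*|-2.756| = -14.1438


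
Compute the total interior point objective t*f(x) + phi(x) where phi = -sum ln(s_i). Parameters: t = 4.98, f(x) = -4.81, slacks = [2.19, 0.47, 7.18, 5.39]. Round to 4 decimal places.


Step 1: Compute log-barrier.
ln values: [0.7839, -0.755, 1.9713, 1.6845]
phi = -(0.7839 - 0.755 + 1.9713 + 1.6845) = -3.6847
Step 2: Compute augmented objective.
t*f(x) = 4.98*-4.81 = -23.9538
Total = -23.9538 - 3.6847 = -27.6385


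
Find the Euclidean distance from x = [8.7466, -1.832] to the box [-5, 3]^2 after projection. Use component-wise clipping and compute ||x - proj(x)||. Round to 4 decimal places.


Project each component onto [-5, 3].
clip(8.7466) = 3.0, clip(-1.832) = -1.832
Projection = [3.0, -1.832]
Squared diffs: [33.0234, 0.0]
Distance = sqrt(33.0234) = 5.7466


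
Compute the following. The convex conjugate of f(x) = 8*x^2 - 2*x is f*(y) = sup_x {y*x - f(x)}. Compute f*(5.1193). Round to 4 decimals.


f*(y) = sup_x {y*x - a*x^2 - b*x} = sup_x {(y-b)*x - a*x^2}
FOC: (y - b) - 2a*x = 0 => x* = (y - b)/(2a)
x* = (5.1193 + 2)/(2*8) = 0.445
f*(5.1193) = (y-b)^2/(4a) = (5.1193 + 2)^2/(4*8)
= 50.6844/32 = 1.5839


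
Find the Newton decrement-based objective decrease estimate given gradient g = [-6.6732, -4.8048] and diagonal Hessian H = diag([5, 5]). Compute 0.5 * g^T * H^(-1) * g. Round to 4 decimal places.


Step 1: H is diagonal, so H^(-1) * g = [-1.3346, -0.961].
Step 2: g^T H^(-1) g = sum_i g_i^2 / H_ii
  = (-6.6732)^2/5 + (-4.8048)^2/5
  = 8.9063 + 4.6172 = 13.5235
Step 3: Objective decrease = 0.5 * g^T H^(-1) g = 6.7618


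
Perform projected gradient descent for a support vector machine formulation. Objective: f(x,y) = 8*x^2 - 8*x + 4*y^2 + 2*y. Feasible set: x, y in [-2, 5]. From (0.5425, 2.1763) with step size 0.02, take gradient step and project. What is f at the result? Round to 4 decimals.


Step 1: Compute gradient at (0.5425, 2.1763).
grad_x = 2*8*0.5425 - 8 = 0.68
grad_y = 2*4*2.1763 + 2 = 19.4104
Step 2: Gradient step.
x_raw = 0.5425 - 0.02*0.68 = 0.5289
y_raw = 2.1763 - 0.02*19.4104 = 1.7881
Step 3: Project onto [-2, 5].
x_proj = clip(0.5289) = 0.5289
y_proj = clip(1.7881) = 1.7881
Step 4: Evaluate f.
f(0.5289, 1.7881) = 14.372


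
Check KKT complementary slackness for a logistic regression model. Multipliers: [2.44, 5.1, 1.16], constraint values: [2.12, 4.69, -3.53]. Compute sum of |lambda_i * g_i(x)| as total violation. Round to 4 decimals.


KKT complementary slackness check:
lambda_1 * g_1 = 2.44 * 2.12 = 5.1728
lambda_2 * g_2 = 5.1 * 4.69 = 23.919
lambda_3 * g_3 = 1.16 * -3.53 = -4.0948
Total violation = 5.1728 + 23.919 + 4.0948 = 33.1866


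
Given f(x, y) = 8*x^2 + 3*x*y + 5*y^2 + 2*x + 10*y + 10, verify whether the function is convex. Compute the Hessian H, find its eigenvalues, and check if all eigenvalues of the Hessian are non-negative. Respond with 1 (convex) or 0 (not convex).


The Hessian of f(x,y) = 8*x^2 + 3*x*y + 5*y^2 + 2*x + 10*y + 10 is:
H = [[16, 3], [3, 10]]
Trace = 16 + 10 = 26
Determinant = 16*10 - (3)^2 = 151
Discriminant = (26)^2 - 4*151 = 72.0
Eigenvalues: lambda_1 = 8.7574, lambda_2 = 17.2426
The function is convex.

1


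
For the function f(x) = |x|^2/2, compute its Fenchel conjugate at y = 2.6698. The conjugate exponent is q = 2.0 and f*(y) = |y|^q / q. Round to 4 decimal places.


The conjugate exponent q satisfies 1/p + 1/q = 1.
p = 2, so q = 2/(2 - 1) = 2.0
|y|^q = 2.6698^2.0 = 7.1278
f*(2.6698) = 7.1278 / 2.0 = 3.5639


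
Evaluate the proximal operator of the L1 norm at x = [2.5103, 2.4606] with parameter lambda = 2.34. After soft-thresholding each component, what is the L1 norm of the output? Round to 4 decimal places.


Soft-thresholding with lambda = 2.34:
prox(2.5103) = sign(2.5103)*max(|2.5103| - 2.34, 0) = 0.1703
prox(2.4606) = sign(2.4606)*max(|2.4606| - 2.34, 0) = 0.1206
prox(x) = [0.1703, 0.1206]
||prox(x)||_1 = 0.1703 + 0.1206 = 0.2909


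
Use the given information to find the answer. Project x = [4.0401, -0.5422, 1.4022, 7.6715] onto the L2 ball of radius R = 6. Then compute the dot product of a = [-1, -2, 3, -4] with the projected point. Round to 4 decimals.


Step 1: Compute ||x|| (intermediates to 6 decimals).
||x|| = sqrt(4.0401^2 + (-0.5422)^2 + 1.4022^2 + 7.6715^2) = 8.799686
Step 2: Project.
Since ||x|| > R, scale = R/||x|| = 6/8.799686 = 0.681843, proj(x) = scale * x
proj(x) = [2.754714, -0.369695, 0.95608, 5.230759]
Step 3: Dot product.
a^T * proj(x) = -1*2.754714 - 2*(-0.369695) + 3*0.95608 - 4*5.230759 = -20.0701


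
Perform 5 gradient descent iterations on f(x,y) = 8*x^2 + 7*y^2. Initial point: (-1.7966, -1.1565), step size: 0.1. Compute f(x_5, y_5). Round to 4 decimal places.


Gradient descent on f(x,y) = 8*x^2 + 7*y^2.
Starting point: (-1.7966, -1.1565), alpha = 0.1
Step 1: grad_x = 2*8*-1.7966 = -28.7456, grad_y = 2*7*-1.1565 = -16.191
  x_1 = -1.7966 - 0.1*-28.7456 = 1.078
  y_1 = -1.1565 - 0.1*-16.191 = 0.4626
Step 2: grad_x = 2*8*1.078 = 17.2474, grad_y = 2*7*0.4626 = 6.4764
  x_2 = 1.078 - 0.1*17.2474 = -0.6468
  y_2 = 0.4626 - 0.1*6.4764 = -0.185
Step 3: grad_x = 2*8*-0.6468 = -10.3484, grad_y = 2*7*-0.185 = -2.5906
  x_3 = -0.6468 - 0.1*-10.3484 = 0.3881
  y_3 = -0.185 - 0.1*-2.5906 = 0.074
Step 4: grad_x = 2*8*0.3881 = 6.209, grad_y = 2*7*0.074 = 1.0362
  x_4 = 0.3881 - 0.1*6.209 = -0.2328
  y_4 = 0.074 - 0.1*1.0362 = -0.0296
Step 5: grad_x = 2*8*-0.2328 = -3.7254, grad_y = 2*7*-0.0296 = -0.4145
  x_5 = -0.2328 - 0.1*-3.7254 = 0.1397
  y_5 = -0.0296 - 0.1*-0.4145 = 0.0118
f(0.1397, 0.0118) = 8*0.1397^2 + 7*0.0118^2 = 0.1571


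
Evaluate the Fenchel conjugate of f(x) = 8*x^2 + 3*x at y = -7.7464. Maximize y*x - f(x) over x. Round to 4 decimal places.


f*(y) = sup_x {y*x - a*x^2 - b*x} = sup_x {(y-b)*x - a*x^2}
FOC: (y - b) - 2a*x = 0 => x* = (y - b)/(2a)
x* = (-7.7464 - 3)/(2*8) = -0.6717
f*(-7.7464) = (y-b)^2/(4a) = (-7.7464 - 3)^2/(4*8)
= 115.4851/32 = 3.6089


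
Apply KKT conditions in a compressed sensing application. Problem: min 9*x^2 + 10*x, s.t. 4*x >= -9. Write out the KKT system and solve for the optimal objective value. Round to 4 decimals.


Step 1: Try lambda = 0 (constraint inactive).
Stationarity: 2*9*x + 10 = 0
x* = -10/(2*9) = -5/9 = -0.5556 (rounded; the exact value -5/9 is used below)
Check constraint: 4*-0.5556 = -2.2224 >= -9 -- satisfied.
Step 2: Compute optimal value.
f(x*) = 9*(-5/9)^2 + 10*(-5/9) = -2.7778
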